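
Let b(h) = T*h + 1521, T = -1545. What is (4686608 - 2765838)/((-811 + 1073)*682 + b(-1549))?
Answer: 192077/257341 ≈ 0.74639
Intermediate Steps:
b(h) = 1521 - 1545*h (b(h) = -1545*h + 1521 = 1521 - 1545*h)
(4686608 - 2765838)/((-811 + 1073)*682 + b(-1549)) = (4686608 - 2765838)/((-811 + 1073)*682 + (1521 - 1545*(-1549))) = 1920770/(262*682 + (1521 + 2393205)) = 1920770/(178684 + 2394726) = 1920770/2573410 = 1920770*(1/2573410) = 192077/257341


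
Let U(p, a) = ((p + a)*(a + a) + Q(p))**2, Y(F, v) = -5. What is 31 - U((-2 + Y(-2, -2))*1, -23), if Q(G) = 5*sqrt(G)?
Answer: -1904194 - 13800*I*sqrt(7) ≈ -1.9042e+6 - 36511.0*I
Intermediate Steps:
U(p, a) = (5*sqrt(p) + 2*a*(a + p))**2 (U(p, a) = ((p + a)*(a + a) + 5*sqrt(p))**2 = ((a + p)*(2*a) + 5*sqrt(p))**2 = (2*a*(a + p) + 5*sqrt(p))**2 = (5*sqrt(p) + 2*a*(a + p))**2)
31 - U((-2 + Y(-2, -2))*1, -23) = 31 - (2*(-23)**2 + 5*sqrt((-2 - 5)*1) + 2*(-23)*((-2 - 5)*1))**2 = 31 - (2*529 + 5*sqrt(-7*1) + 2*(-23)*(-7*1))**2 = 31 - (1058 + 5*sqrt(-7) + 2*(-23)*(-7))**2 = 31 - (1058 + 5*(I*sqrt(7)) + 322)**2 = 31 - (1058 + 5*I*sqrt(7) + 322)**2 = 31 - (1380 + 5*I*sqrt(7))**2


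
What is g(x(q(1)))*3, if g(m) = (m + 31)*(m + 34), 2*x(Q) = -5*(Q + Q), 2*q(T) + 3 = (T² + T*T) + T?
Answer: 3162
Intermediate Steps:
q(T) = -3/2 + T² + T/2 (q(T) = -3/2 + ((T² + T*T) + T)/2 = -3/2 + ((T² + T²) + T)/2 = -3/2 + (2*T² + T)/2 = -3/2 + (T + 2*T²)/2 = -3/2 + (T² + T/2) = -3/2 + T² + T/2)
x(Q) = -5*Q (x(Q) = (-5*(Q + Q))/2 = (-10*Q)/2 = -5*Q)
g(m) = (31 + m)*(34 + m)
g(x(q(1)))*3 = (1054 + (-5*(-3/2 + 1² + (½)*1))² + 65*(-5*(-3/2 + 1² + (½)*1)))*3 = (1054 + (-5*(-3/2 + 1 + ½))² + 65*(-5*(-3/2 + 1 + ½)))*3 = (1054 + (-5*0)² + 65*(-5*0))*3 = (1054 + 0² + 65*0)*3 = (1054 + 0 + 0)*3 = 1054*3 = 3162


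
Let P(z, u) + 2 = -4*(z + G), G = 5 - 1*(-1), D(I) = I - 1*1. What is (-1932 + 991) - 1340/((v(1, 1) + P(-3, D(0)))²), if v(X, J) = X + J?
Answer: -34211/36 ≈ -950.31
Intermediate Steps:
D(I) = -1 + I (D(I) = I - 1 = -1 + I)
G = 6 (G = 5 + 1 = 6)
P(z, u) = -26 - 4*z (P(z, u) = -2 - 4*(z + 6) = -2 - 4*(6 + z) = -2 + (-24 - 4*z) = -26 - 4*z)
v(X, J) = J + X
(-1932 + 991) - 1340/((v(1, 1) + P(-3, D(0)))²) = (-1932 + 991) - 1340/(((1 + 1) + (-26 - 4*(-3)))²) = -941 - 1340/((2 + (-26 + 12))²) = -941 - 1340/((2 - 14)²) = -941 - 1340/((-12)²) = -941 - 1340/144 = -941 - 1*335/36 = -941 - 335/36 = -34211/36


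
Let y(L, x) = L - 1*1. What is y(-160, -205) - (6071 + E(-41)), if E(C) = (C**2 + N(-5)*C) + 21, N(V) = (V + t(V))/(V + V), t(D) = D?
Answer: -7893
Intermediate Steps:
y(L, x) = -1 + L (y(L, x) = L - 1 = -1 + L)
N(V) = 1 (N(V) = (V + V)/(V + V) = (2*V)/((2*V)) = (2*V)*(1/(2*V)) = 1)
E(C) = 21 + C + C**2 (E(C) = (C**2 + 1*C) + 21 = (C**2 + C) + 21 = (C + C**2) + 21 = 21 + C + C**2)
y(-160, -205) - (6071 + E(-41)) = (-1 - 160) - (6071 + (21 - 41 + (-41)**2)) = -161 - (6071 + (21 - 41 + 1681)) = -161 - (6071 + 1661) = -161 - 1*7732 = -161 - 7732 = -7893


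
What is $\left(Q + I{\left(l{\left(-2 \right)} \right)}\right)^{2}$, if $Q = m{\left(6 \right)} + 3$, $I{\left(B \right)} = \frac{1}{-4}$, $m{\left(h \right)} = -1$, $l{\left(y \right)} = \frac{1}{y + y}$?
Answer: $\frac{49}{16} \approx 3.0625$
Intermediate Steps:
$l{\left(y \right)} = \frac{1}{2 y}$
$I{\left(B \right)} = - \frac{1}{4}$
$Q = 2$ ($Q = -1 + 3 = 2$)
$\left(Q + I{\left(l{\left(-2 \right)} \right)}\right)^{2} = \left(2 - \frac{1}{4}\right)^{2} = \left(\frac{7}{4}\right)^{2} = \frac{49}{16}$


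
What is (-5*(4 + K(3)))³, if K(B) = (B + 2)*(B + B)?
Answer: -4913000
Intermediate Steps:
K(B) = 2*B*(2 + B) (K(B) = (2 + B)*(2*B) = 2*B*(2 + B))
(-5*(4 + K(3)))³ = (-5*(4 + 2*3*(2 + 3)))³ = (-5*(4 + 2*3*5))³ = (-5*(4 + 30))³ = (-5*34)³ = (-170)³ = -4913000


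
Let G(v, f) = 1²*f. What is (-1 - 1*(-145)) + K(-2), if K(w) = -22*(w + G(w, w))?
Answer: 232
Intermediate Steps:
G(v, f) = f (G(v, f) = 1*f = f)
K(w) = -44*w (K(w) = -22*(w + w) = -44*w)
(-1 - 1*(-145)) + K(-2) = (-1 - 1*(-145)) - 44*(-2) = (-1 + 145) + 88 = 144 + 88 = 232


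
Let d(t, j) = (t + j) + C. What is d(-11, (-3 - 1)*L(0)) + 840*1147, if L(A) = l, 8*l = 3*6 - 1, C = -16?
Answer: 1926889/2 ≈ 9.6344e+5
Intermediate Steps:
l = 17/8 (l = (3*6 - 1)/8 = (18 - 1)/8 = (⅛)*17 = 17/8 ≈ 2.1250)
L(A) = 17/8
d(t, j) = -16 + j + t (d(t, j) = (t + j) - 16 = (j + t) - 16 = -16 + j + t)
d(-11, (-3 - 1)*L(0)) + 840*1147 = (-16 + (-3 - 1)*(17/8) - 11) + 840*1147 = (-16 - 4*17/8 - 11) + 963480 = (-16 - 17/2 - 11) + 963480 = -71/2 + 963480 = 1926889/2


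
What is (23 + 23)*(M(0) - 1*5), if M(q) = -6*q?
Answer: -230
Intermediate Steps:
(23 + 23)*(M(0) - 1*5) = (23 + 23)*(-6*0 - 1*5) = 46*(0 - 5) = 46*(-5) = -230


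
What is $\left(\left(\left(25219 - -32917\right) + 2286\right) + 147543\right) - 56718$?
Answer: $151247$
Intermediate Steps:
$\left(\left(\left(25219 - -32917\right) + 2286\right) + 147543\right) - 56718 = \left(\left(\left(25219 + 32917\right) + 2286\right) + 147543\right) - 56718 = \left(\left(58136 + 2286\right) + 147543\right) - 56718 = \left(60422 + 147543\right) - 56718 = 207965 - 56718 = 151247$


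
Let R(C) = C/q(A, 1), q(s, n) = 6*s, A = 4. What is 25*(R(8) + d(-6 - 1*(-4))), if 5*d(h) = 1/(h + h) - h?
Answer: 205/12 ≈ 17.083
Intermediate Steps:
R(C) = C/24 (R(C) = C/((6*4)) = C/24)
d(h) = -h/5 + 1/(10*h) (d(h) = (1/(h + h) - h)/5 = (1/(2*h) - h)/5 = -h/5 + 1/(10*h))
25*(R(8) + d(-6 - 1*(-4))) = 25*((1/24)*8 + (-(-6 - 1*(-4))/5 + 1/(10*(-6 - 1*(-4))))) = 25*(1/3 + (-(-6 + 4)/5 + 1/(10*(-6 + 4)))) = 25*(1/3 + (-1/5*(-2) + (1/10)/(-2))) = 25*(1/3 + (2/5 + (1/10)*(-1/2))) = 25*(1/3 + (2/5 - 1/20)) = 25*(1/3 + 7/20) = 25*(41/60) = 205/12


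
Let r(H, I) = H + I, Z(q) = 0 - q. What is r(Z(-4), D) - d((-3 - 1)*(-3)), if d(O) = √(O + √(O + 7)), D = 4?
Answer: 8 - √(12 + √19) ≈ 3.9554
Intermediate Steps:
Z(q) = -q
d(O) = √(O + √(7 + O))
r(Z(-4), D) - d((-3 - 1)*(-3)) = (-1*(-4) + 4) - √((-3 - 1)*(-3) + √(7 + (-3 - 1)*(-3))) = (4 + 4) - √(-4*(-3) + √(7 - 4*(-3))) = 8 - √(12 + √(7 + 12)) = 8 - √(12 + √19)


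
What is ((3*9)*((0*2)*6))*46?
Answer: 0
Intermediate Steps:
((3*9)*((0*2)*6))*46 = (27*(0*6))*46 = (27*0)*46 = 0*46 = 0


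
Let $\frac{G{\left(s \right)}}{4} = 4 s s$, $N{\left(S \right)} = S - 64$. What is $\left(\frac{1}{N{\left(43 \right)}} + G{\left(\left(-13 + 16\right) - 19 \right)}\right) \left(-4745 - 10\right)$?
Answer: $- \frac{136333775}{7} \approx -1.9476 \cdot 10^{7}$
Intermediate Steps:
$N{\left(S \right)} = -64 + S$
$G{\left(s \right)} = 16 s^{2}$ ($G{\left(s \right)} = 4 \cdot 4 s s = 4 \cdot 4 s^{2} = 16 s^{2}$)
$\left(\frac{1}{N{\left(43 \right)}} + G{\left(\left(-13 + 16\right) - 19 \right)}\right) \left(-4745 - 10\right) = \left(\frac{1}{-64 + 43} + 16 \left(\left(-13 + 16\right) - 19\right)^{2}\right) \left(-4745 - 10\right) = \left(\frac{1}{-21} + 16 \left(3 - 19\right)^{2}\right) \left(-4745 - 10\right) = \left(- \frac{1}{21} + 16 \left(-16\right)^{2}\right) \left(-4755\right) = \left(- \frac{1}{21} + 16 \cdot 256\right) \left(-4755\right) = \left(- \frac{1}{21} + 4096\right) \left(-4755\right) = \frac{86015}{21} \left(-4755\right) = - \frac{136333775}{7}$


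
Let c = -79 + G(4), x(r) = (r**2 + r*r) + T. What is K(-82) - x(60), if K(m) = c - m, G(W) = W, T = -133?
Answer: -7060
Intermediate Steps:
x(r) = -133 + 2*r**2 (x(r) = (r**2 + r*r) - 133 = (r**2 + r**2) - 133 = 2*r**2 - 133 = -133 + 2*r**2)
c = -75 (c = -79 + 4 = -75)
K(m) = -75 - m
K(-82) - x(60) = (-75 - 1*(-82)) - (-133 + 2*60**2) = (-75 + 82) - (-133 + 2*3600) = 7 - (-133 + 7200) = 7 - 1*7067 = 7 - 7067 = -7060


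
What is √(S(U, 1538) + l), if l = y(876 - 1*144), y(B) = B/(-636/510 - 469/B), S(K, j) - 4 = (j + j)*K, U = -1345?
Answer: 4*I*√3567686816612229/117457 ≈ 2034.1*I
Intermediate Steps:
S(K, j) = 4 + 2*K*j (S(K, j) = 4 + (j + j)*K = 4 + (2*j)*K = 4 + 2*K*j)
y(B) = B/(-106/85 - 469/B) (y(B) = B/(-636*1/510 - 469/B) = B/(-106/85 - 469/B))
l = -45545040/117457 (l = -85*(876 - 1*144)²/(39865 + 106*(876 - 1*144)) = -85*(876 - 144)²/(39865 + 106*(876 - 144)) = -85*732²/(39865 + 106*732) = -85*535824/(39865 + 77592) = -85*535824/117457 = -85*535824*1/117457 = -45545040/117457 ≈ -387.76)
√(S(U, 1538) + l) = √((4 + 2*(-1345)*1538) - 45545040/117457) = √((4 - 4137220) - 45545040/117457) = √(-4137216 - 45545040/117457) = √(-485990524752/117457) = 4*I*√3567686816612229/117457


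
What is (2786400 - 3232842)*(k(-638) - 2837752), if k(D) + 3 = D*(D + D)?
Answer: 903449942814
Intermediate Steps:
k(D) = -3 + 2*D**2 (k(D) = -3 + D*(D + D) = -3 + D*(2*D) = -3 + 2*D**2)
(2786400 - 3232842)*(k(-638) - 2837752) = (2786400 - 3232842)*((-3 + 2*(-638)**2) - 2837752) = -446442*((-3 + 2*407044) - 2837752) = -446442*((-3 + 814088) - 2837752) = -446442*(814085 - 2837752) = -446442*(-2023667) = 903449942814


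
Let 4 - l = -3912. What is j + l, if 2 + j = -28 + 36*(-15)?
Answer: 3346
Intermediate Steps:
j = -570 (j = -2 + (-28 + 36*(-15)) = -2 + (-28 - 540) = -2 - 568 = -570)
l = 3916 (l = 4 - 1*(-3912) = 4 + 3912 = 3916)
j + l = -570 + 3916 = 3346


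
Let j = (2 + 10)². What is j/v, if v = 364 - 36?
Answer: 18/41 ≈ 0.43902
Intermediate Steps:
j = 144 (j = 12² = 144)
v = 328
j/v = 144/328 = 144*(1/328) = 18/41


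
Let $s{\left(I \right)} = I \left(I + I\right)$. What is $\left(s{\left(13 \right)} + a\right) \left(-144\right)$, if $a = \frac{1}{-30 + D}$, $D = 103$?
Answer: $- \frac{3553200}{73} \approx -48674.0$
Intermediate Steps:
$a = \frac{1}{73}$ ($a = \frac{1}{-30 + 103} = \frac{1}{73} \approx 0.013699$)
$s{\left(I \right)} = 2 I^{2}$ ($s{\left(I \right)} = I 2 I = 2 I^{2}$)
$\left(s{\left(13 \right)} + a\right) \left(-144\right) = \left(2 \cdot 13^{2} + \frac{1}{73}\right) \left(-144\right) = \left(2 \cdot 169 + \frac{1}{73}\right) \left(-144\right) = \left(338 + \frac{1}{73}\right) \left(-144\right) = \frac{24675}{73} \left(-144\right) = - \frac{3553200}{73}$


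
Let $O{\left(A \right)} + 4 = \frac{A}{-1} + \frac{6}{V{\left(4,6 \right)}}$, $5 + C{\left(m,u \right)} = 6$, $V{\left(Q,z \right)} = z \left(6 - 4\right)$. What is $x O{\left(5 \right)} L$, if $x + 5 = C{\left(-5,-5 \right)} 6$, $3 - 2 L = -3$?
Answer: $- \frac{51}{2} \approx -25.5$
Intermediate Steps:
$L = 3$ ($L = \frac{3}{2} - - \frac{3}{2} = \frac{3}{2} + \frac{3}{2} = 3$)
$V{\left(Q,z \right)} = 2 z$ ($V{\left(Q,z \right)} = z 2 = 2 z$)
$C{\left(m,u \right)} = 1$ ($C{\left(m,u \right)} = -5 + 6 = 1$)
$x = 1$ ($x = -5 + 1 \cdot 6 = -5 + 6 = 1$)
$O{\left(A \right)} = - \frac{7}{2} - A$ ($O{\left(A \right)} = -4 + \left(\frac{A}{-1} + \frac{6}{2 \cdot 6}\right) = -4 + \left(A \left(-1\right) + \frac{6}{12}\right) = -4 - \left(- \frac{1}{2} + A\right) = - \frac{7}{2} - A$)
$x O{\left(5 \right)} L = 1 \left(- \frac{7}{2} - 5\right) 3 = 1 \left(- \frac{17}{2}\right) 3 = \left(- \frac{17}{2}\right) 3 = - \frac{51}{2}$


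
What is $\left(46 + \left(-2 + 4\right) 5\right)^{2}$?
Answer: $3136$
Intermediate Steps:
$\left(46 + \left(-2 + 4\right) 5\right)^{2} = \left(46 + 2 \cdot 5\right)^{2} = \left(46 + 10\right)^{2} = 56^{2} = 3136$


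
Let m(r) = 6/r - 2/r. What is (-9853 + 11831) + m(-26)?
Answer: 25712/13 ≈ 1977.8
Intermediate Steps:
m(r) = 4/r
(-9853 + 11831) + m(-26) = (-9853 + 11831) + 4/(-26) = 1978 + 4*(-1/26) = 1978 - 2/13 = 25712/13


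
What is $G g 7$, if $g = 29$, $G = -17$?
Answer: $-3451$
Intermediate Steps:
$G g 7 = \left(-17\right) 29 \cdot 7 = \left(-493\right) 7 = -3451$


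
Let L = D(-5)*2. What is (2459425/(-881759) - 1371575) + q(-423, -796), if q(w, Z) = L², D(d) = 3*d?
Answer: -1208607476750/881759 ≈ -1.3707e+6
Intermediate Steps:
L = -30 (L = (3*(-5))*2 = -15*2 = -30)
q(w, Z) = 900 (q(w, Z) = (-30)² = 900)
(2459425/(-881759) - 1371575) + q(-423, -796) = (2459425/(-881759) - 1371575) + 900 = (2459425*(-1/881759) - 1371575) + 900 = (-2459425/881759 - 1371575) + 900 = -1209401059850/881759 + 900 = -1208607476750/881759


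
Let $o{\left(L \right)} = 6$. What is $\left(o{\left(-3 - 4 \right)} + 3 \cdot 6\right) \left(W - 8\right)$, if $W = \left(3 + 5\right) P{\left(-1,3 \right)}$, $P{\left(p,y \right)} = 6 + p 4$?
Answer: $192$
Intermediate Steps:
$P{\left(p,y \right)} = 6 + 4 p$
$W = 16$ ($W = \left(3 + 5\right) \left(6 + 4 \left(-1\right)\right) = 8 \left(6 - 4\right) = 8 \cdot 2 = 16$)
$\left(o{\left(-3 - 4 \right)} + 3 \cdot 6\right) \left(W - 8\right) = \left(6 + 3 \cdot 6\right) \left(16 - 8\right) = \left(6 + 18\right) 8 = 24 \cdot 8 = 192$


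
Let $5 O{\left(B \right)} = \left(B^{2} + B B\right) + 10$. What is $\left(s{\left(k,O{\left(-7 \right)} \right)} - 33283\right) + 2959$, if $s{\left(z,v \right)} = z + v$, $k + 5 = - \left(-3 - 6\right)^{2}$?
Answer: $- \frac{151942}{5} \approx -30388.0$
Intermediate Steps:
$O{\left(B \right)} = 2 + \frac{2 B^{2}}{5}$ ($O{\left(B \right)} = \frac{\left(B^{2} + B B\right) + 10}{5} = \frac{\left(B^{2} + B^{2}\right) + 10}{5} = \frac{2 B^{2} + 10}{5} = \frac{10 + 2 B^{2}}{5} = 2 + \frac{2 B^{2}}{5}$)
$k = -86$ ($k = -5 - \left(-3 - 6\right)^{2} = -5 - \left(-9\right)^{2} = -5 - 81 = -86$)
$s{\left(z,v \right)} = v + z$
$\left(s{\left(k,O{\left(-7 \right)} \right)} - 33283\right) + 2959 = \left(\left(\left(2 + \frac{2 \left(-7\right)^{2}}{5}\right) - 86\right) - 33283\right) + 2959 = \left(\left(\left(2 + \frac{2}{5} \cdot 49\right) - 86\right) - 33283\right) + 2959 = \left(\left(\left(2 + \frac{98}{5}\right) - 86\right) - 33283\right) + 2959 = \left(\left(\frac{108}{5} - 86\right) - 33283\right) + 2959 = \left(- \frac{322}{5} - 33283\right) + 2959 = - \frac{166737}{5} + 2959 = - \frac{151942}{5}$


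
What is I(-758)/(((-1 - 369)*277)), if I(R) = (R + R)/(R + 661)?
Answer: -758/4970765 ≈ -0.00015249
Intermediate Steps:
I(R) = 2*R/(661 + R) (I(R) = (2*R)/(661 + R) = 2*R/(661 + R))
I(-758)/(((-1 - 369)*277)) = (2*(-758)/(661 - 758))/(((-1 - 369)*277)) = (2*(-758)/(-97))/((-370*277)) = (2*(-758)*(-1/97))/(-102490) = (1516/97)*(-1/102490) = -758/4970765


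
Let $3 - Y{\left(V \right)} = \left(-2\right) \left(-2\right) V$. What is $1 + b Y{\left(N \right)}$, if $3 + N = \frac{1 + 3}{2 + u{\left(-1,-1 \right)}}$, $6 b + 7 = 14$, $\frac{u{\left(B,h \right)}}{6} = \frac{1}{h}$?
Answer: $\frac{139}{6} \approx 23.167$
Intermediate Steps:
$u{\left(B,h \right)} = \frac{6}{h}$
$b = \frac{7}{6}$ ($b = - \frac{7}{6} + \frac{1}{6} \cdot 14 = - \frac{7}{6} + \frac{7}{3} = \frac{7}{6} \approx 1.1667$)
$N = -4$ ($N = -3 + \frac{1 + 3}{2 + \frac{6}{-1}} = -3 + \frac{4}{2 + 6 \left(-1\right)} = -3 + \frac{4}{2 - 6} = -3 + \frac{4}{-4} = -3 + 4 \left(- \frac{1}{4}\right) = -3 - 1 = -4$)
$Y{\left(V \right)} = 3 - 4 V$ ($Y{\left(V \right)} = 3 - \left(-2\right) \left(-2\right) V = 3 - 4 V$)
$1 + b Y{\left(N \right)} = 1 + \frac{7 \left(3 - -16\right)}{6} = 1 + \frac{7 \left(3 + 16\right)}{6} = 1 + \frac{7}{6} \cdot 19 = 1 + \frac{133}{6} = \frac{139}{6}$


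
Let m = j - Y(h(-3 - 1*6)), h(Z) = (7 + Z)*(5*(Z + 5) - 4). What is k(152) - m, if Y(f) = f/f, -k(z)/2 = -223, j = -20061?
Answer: 20508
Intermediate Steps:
k(z) = 446 (k(z) = -2*(-223) = 446)
h(Z) = (7 + Z)*(21 + 5*Z) (h(Z) = (7 + Z)*(5*(5 + Z) - 4) = (7 + Z)*((25 + 5*Z) - 4) = (7 + Z)*(21 + 5*Z))
Y(f) = 1
m = -20062 (m = -20061 - 1*1 = -20061 - 1 = -20062)
k(152) - m = 446 - 1*(-20062) = 446 + 20062 = 20508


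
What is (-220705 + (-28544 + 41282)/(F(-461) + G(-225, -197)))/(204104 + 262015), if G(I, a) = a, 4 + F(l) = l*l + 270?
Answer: -23459831606/49546119105 ≈ -0.47350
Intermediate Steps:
F(l) = 266 + l² (F(l) = -4 + (l*l + 270) = -4 + (l² + 270) = -4 + (270 + l²) = 266 + l²)
(-220705 + (-28544 + 41282)/(F(-461) + G(-225, -197)))/(204104 + 262015) = (-220705 + (-28544 + 41282)/((266 + (-461)²) - 197))/(204104 + 262015) = (-220705 + 12738/((266 + 212521) - 197))/466119 = (-220705 + 12738/(212787 - 197))*(1/466119) = (-220705 + 12738/212590)*(1/466119) = (-220705 + 12738*(1/212590))*(1/466119) = (-220705 + 6369/106295)*(1/466119) = -23459831606/106295*1/466119 = -23459831606/49546119105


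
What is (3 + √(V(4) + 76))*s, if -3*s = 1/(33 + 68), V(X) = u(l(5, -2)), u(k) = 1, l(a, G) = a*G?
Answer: -1/101 - √77/303 ≈ -0.038861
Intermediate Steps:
l(a, G) = G*a
V(X) = 1
s = -1/303 (s = -1/(3*(33 + 68)) = -⅓/101 = -⅓*1/101 = -1/303 ≈ -0.0033003)
(3 + √(V(4) + 76))*s = (3 + √(1 + 76))*(-1/303) = (3 + √77)*(-1/303) = -1/101 - √77/303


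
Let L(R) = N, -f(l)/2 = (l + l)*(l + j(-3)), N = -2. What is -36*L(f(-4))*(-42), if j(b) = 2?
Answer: -3024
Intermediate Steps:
f(l) = -4*l*(2 + l) (f(l) = -2*(l + l)*(l + 2) = -2*2*l*(2 + l) = -4*l*(2 + l))
L(R) = -2
-36*L(f(-4))*(-42) = -36*(-2)*(-42) = 72*(-42) = -3024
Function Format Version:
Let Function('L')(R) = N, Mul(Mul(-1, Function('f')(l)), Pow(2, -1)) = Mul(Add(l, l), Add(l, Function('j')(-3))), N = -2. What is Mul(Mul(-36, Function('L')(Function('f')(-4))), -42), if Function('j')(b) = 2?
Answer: -3024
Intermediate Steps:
Function('f')(l) = Mul(-4, l, Add(2, l)) (Function('f')(l) = Mul(-2, Mul(Add(l, l), Add(l, 2))) = Mul(-2, Mul(Mul(2, l), Add(2, l))) = Mul(-2, Mul(2, l, Add(2, l))) = Mul(-4, l, Add(2, l)))
Function('L')(R) = -2
Mul(Mul(-36, Function('L')(Function('f')(-4))), -42) = Mul(Mul(-36, -2), -42) = Mul(72, -42) = -3024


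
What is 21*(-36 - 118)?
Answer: -3234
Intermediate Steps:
21*(-36 - 118) = 21*(-154) = -3234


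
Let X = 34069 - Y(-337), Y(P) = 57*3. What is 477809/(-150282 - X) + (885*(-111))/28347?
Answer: -10545791341/1740316820 ≈ -6.0597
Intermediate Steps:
Y(P) = 171
X = 33898 (X = 34069 - 1*171 = 34069 - 171 = 33898)
477809/(-150282 - X) + (885*(-111))/28347 = 477809/(-150282 - 1*33898) + (885*(-111))/28347 = 477809/(-150282 - 33898) - 98235*1/28347 = 477809/(-184180) - 32745/9449 = 477809*(-1/184180) - 32745/9449 = -477809/184180 - 32745/9449 = -10545791341/1740316820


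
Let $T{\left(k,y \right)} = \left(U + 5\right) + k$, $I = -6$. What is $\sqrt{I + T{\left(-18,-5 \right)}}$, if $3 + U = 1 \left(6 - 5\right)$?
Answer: $i \sqrt{21} \approx 4.5826 i$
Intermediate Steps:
$U = -2$ ($U = -3 + 1 \left(6 - 5\right) = -3 + 1 \cdot 1 = -3 + 1 = -2$)
$T{\left(k,y \right)} = 3 + k$ ($T{\left(k,y \right)} = \left(-2 + 5\right) + k = 3 + k$)
$\sqrt{I + T{\left(-18,-5 \right)}} = \sqrt{-6 + \left(3 - 18\right)} = \sqrt{-6 - 15} = \sqrt{-21} = i \sqrt{21}$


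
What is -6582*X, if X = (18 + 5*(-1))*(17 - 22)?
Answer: 427830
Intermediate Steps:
X = -65 (X = (18 - 5)*(-5) = 13*(-5) = -65)
-6582*X = -6582*(-65) = 427830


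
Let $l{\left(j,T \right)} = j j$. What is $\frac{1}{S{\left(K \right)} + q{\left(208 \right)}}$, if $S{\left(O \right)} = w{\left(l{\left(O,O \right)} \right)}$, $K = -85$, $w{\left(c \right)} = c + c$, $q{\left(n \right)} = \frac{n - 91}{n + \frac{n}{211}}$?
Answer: $\frac{3392}{49016299} \approx 6.9201 \cdot 10^{-5}$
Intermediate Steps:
$q{\left(n \right)} = \frac{211 \left(-91 + n\right)}{212 n}$ ($q{\left(n \right)} = \frac{-91 + n}{n + n \frac{1}{211}} = \frac{-91 + n}{n + \frac{n}{211}} = \frac{-91 + n}{\frac{212}{211} n} = \left(-91 + n\right) \frac{211}{212 n} = \frac{211 \left(-91 + n\right)}{212 n}$)
$l{\left(j,T \right)} = j^{2}$
$w{\left(c \right)} = 2 c$
$S{\left(O \right)} = 2 O^{2}$
$\frac{1}{S{\left(K \right)} + q{\left(208 \right)}} = \frac{1}{2 \left(-85\right)^{2} + \frac{211 \left(-91 + 208\right)}{212 \cdot 208}} = \frac{1}{2 \cdot 7225 + \frac{211}{212} \cdot \frac{1}{208} \cdot 117} = \frac{1}{14450 + \frac{1899}{3392}} = \frac{1}{\frac{49016299}{3392}} = \frac{3392}{49016299}$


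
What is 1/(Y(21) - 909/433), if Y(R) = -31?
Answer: -433/14332 ≈ -0.030212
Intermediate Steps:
1/(Y(21) - 909/433) = 1/(-31 - 909/433) = 1/(-14332/433) = -433/14332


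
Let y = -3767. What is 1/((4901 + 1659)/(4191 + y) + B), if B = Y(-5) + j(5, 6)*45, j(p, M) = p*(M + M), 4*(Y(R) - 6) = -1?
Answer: 212/576899 ≈ 0.00036748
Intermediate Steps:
Y(R) = 23/4 (Y(R) = 6 + (1/4)*(-1) = 6 - 1/4 = 23/4)
j(p, M) = 2*M*p (j(p, M) = p*(2*M) = 2*M*p)
B = 10823/4 (B = 23/4 + (2*6*5)*45 = 23/4 + 60*45 = 23/4 + 2700 = 10823/4 ≈ 2705.8)
1/((4901 + 1659)/(4191 + y) + B) = 1/((4901 + 1659)/(4191 - 3767) + 10823/4) = 1/(6560/424 + 10823/4) = 1/(6560*(1/424) + 10823/4) = 1/(820/53 + 10823/4) = 1/(576899/212) = 212/576899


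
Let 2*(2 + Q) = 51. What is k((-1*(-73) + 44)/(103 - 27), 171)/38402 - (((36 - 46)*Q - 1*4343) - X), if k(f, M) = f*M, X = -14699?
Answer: -119589655/11816 ≈ -10121.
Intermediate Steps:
Q = 47/2 (Q = -2 + (½)*51 = -2 + 51/2 = 47/2 ≈ 23.500)
k(f, M) = M*f
k((-1*(-73) + 44)/(103 - 27), 171)/38402 - (((36 - 46)*Q - 1*4343) - X) = (171*((-1*(-73) + 44)/(103 - 27)))/38402 - (((36 - 46)*(47/2) - 1*4343) - 1*(-14699)) = (171*((73 + 44)/76))*(1/38402) - ((-10*47/2 - 4343) + 14699) = (171*(117*(1/76)))*(1/38402) - ((-235 - 4343) + 14699) = (171*(117/76))*(1/38402) - (-4578 + 14699) = (1053/4)*(1/38402) - 1*10121 = 81/11816 - 10121 = -119589655/11816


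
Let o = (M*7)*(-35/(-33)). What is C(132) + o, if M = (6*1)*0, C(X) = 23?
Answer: 23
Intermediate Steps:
M = 0 (M = 6*0 = 0)
o = 0 (o = (0*7)*(-35/(-33)) = 0*(-35*(-1/33)) = 0*(35/33) = 0)
C(132) + o = 23 + 0 = 23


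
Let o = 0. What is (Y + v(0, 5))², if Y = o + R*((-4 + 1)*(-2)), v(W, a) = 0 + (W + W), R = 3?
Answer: 324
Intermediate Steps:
v(W, a) = 2*W (v(W, a) = 0 + 2*W = 2*W)
Y = 18 (Y = 0 + 3*((-4 + 1)*(-2)) = 0 + 3*(-3*(-2)) = 0 + 3*6 = 0 + 18 = 18)
(Y + v(0, 5))² = (18 + 2*0)² = (18 + 0)² = 18² = 324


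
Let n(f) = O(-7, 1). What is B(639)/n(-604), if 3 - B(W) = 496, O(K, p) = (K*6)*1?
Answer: 493/42 ≈ 11.738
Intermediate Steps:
O(K, p) = 6*K (O(K, p) = (6*K)*1 = 6*K)
B(W) = -493 (B(W) = 3 - 1*496 = 3 - 496 = -493)
n(f) = -42 (n(f) = 6*(-7) = -42)
B(639)/n(-604) = -493/(-42) = -493*(-1/42) = 493/42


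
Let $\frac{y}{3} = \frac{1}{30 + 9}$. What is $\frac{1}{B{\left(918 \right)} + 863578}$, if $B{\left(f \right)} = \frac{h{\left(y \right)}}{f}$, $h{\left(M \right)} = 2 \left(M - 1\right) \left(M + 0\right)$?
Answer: $\frac{25857}{22329536342} \approx 1.158 \cdot 10^{-6}$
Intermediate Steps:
$y = \frac{1}{13}$ ($y = \frac{3}{30 + 9} = \frac{3}{39} = 3 \cdot \frac{1}{39} = \frac{1}{13} \approx 0.076923$)
$h{\left(M \right)} = 2 M \left(-1 + M\right)$ ($h{\left(M \right)} = 2 \left(-1 + M\right) M = 2 M \left(-1 + M\right)$)
$B{\left(f \right)} = - \frac{24}{169 f}$ ($B{\left(f \right)} = \frac{2 \cdot \frac{1}{13} \left(-1 + \frac{1}{13}\right)}{f} = \frac{2 \cdot \frac{1}{13} \left(- \frac{12}{13}\right)}{f} = - \frac{24}{169 f}$)
$\frac{1}{B{\left(918 \right)} + 863578} = \frac{1}{- \frac{24}{169 \cdot 918} + 863578} = \frac{1}{\left(- \frac{24}{169}\right) \frac{1}{918} + 863578} = \frac{1}{- \frac{4}{25857} + 863578} = \frac{1}{\frac{22329536342}{25857}} = \frac{25857}{22329536342}$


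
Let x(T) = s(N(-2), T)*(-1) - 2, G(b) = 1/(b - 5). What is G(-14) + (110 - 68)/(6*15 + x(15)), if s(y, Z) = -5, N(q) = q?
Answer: 235/589 ≈ 0.39898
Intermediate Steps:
G(b) = 1/(-5 + b)
x(T) = 3 (x(T) = -5*(-1) - 2 = 5 - 2 = 3)
G(-14) + (110 - 68)/(6*15 + x(15)) = 1/(-5 - 14) + (110 - 68)/(6*15 + 3) = 1/(-19) + 42/(90 + 3) = -1/19 + 42/93 = -1/19 + 42*(1/93) = -1/19 + 14/31 = 235/589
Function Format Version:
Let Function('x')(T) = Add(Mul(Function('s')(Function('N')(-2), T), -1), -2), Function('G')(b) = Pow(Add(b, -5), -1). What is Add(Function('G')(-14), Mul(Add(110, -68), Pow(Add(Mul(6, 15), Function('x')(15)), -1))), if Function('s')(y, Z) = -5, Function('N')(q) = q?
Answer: Rational(235, 589) ≈ 0.39898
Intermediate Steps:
Function('G')(b) = Pow(Add(-5, b), -1)
Function('x')(T) = 3 (Function('x')(T) = Add(Mul(-5, -1), -2) = Add(5, -2) = 3)
Add(Function('G')(-14), Mul(Add(110, -68), Pow(Add(Mul(6, 15), Function('x')(15)), -1))) = Add(Pow(Add(-5, -14), -1), Mul(Add(110, -68), Pow(Add(Mul(6, 15), 3), -1))) = Add(Pow(-19, -1), Mul(42, Pow(Add(90, 3), -1))) = Add(Rational(-1, 19), Mul(42, Pow(93, -1))) = Add(Rational(-1, 19), Mul(42, Rational(1, 93))) = Add(Rational(-1, 19), Rational(14, 31)) = Rational(235, 589)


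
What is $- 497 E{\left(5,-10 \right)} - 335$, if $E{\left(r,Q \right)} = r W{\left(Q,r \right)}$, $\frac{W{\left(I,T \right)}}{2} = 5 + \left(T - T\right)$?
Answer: $-25185$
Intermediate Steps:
$W{\left(I,T \right)} = 10$ ($W{\left(I,T \right)} = 2 \left(5 + \left(T - T\right)\right) = 2 \left(5 + 0\right) = 2 \cdot 5 = 10$)
$E{\left(r,Q \right)} = 10 r$ ($E{\left(r,Q \right)} = r 10 = 10 r$)
$- 497 E{\left(5,-10 \right)} - 335 = - 497 \cdot 10 \cdot 5 - 335 = \left(-497\right) 50 - 335 = -24850 - 335 = -25185$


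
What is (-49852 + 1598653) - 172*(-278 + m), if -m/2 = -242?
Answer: 1513369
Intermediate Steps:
m = 484 (m = -2*(-242) = 484)
(-49852 + 1598653) - 172*(-278 + m) = (-49852 + 1598653) - 172*(-278 + 484) = 1548801 - 172*206 = 1548801 - 35432 = 1513369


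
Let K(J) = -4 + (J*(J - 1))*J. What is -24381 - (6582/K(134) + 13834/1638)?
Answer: -7950512785387/325981656 ≈ -24389.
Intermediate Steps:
K(J) = -4 + J**2*(-1 + J) (K(J) = -4 + (J*(-1 + J))*J = -4 + J**2*(-1 + J))
-24381 - (6582/K(134) + 13834/1638) = -24381 - (6582/(-4 + 134**3 - 1*134**2) + 13834/1638) = -24381 - (6582/(-4 + 2406104 - 1*17956) + 13834*(1/1638)) = -24381 - (6582/(-4 + 2406104 - 17956) + 6917/819) = -24381 - (6582/2388144 + 6917/819) = -24381 - (6582*(1/2388144) + 6917/819) = -24381 - (1097/398024 + 6917/819) = -24381 - 1*2754030451/325981656 = -24381 - 2754030451/325981656 = -7950512785387/325981656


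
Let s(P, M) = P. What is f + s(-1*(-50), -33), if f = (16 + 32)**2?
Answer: 2354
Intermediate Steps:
f = 2304 (f = 48**2 = 2304)
f + s(-1*(-50), -33) = 2304 - 1*(-50) = 2304 + 50 = 2354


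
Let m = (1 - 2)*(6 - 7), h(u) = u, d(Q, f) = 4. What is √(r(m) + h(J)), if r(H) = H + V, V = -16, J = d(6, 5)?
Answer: I*√11 ≈ 3.3166*I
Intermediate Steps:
J = 4
m = 1 (m = -1*(-1) = 1)
r(H) = -16 + H (r(H) = H - 16 = -16 + H)
√(r(m) + h(J)) = √((-16 + 1) + 4) = √(-15 + 4) = √(-11) = I*√11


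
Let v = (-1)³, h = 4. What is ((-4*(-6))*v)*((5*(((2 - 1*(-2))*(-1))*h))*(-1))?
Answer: -1920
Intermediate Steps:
v = -1
((-4*(-6))*v)*((5*(((2 - 1*(-2))*(-1))*h))*(-1)) = (-4*(-6)*(-1))*((5*(((2 - 1*(-2))*(-1))*4))*(-1)) = (24*(-1))*((5*(((2 + 2)*(-1))*4))*(-1)) = -24*5*((4*(-1))*4)*(-1) = -24*5*(-4*4)*(-1) = -24*5*(-16)*(-1) = -(-1920)*(-1) = -24*80 = -1920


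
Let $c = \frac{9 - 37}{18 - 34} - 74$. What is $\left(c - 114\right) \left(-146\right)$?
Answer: $\frac{54385}{2} \approx 27193.0$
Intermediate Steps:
$c = - \frac{289}{4}$ ($c = - \frac{28}{-16} - 74 = \left(-28\right) \left(- \frac{1}{16}\right) - 74 = \frac{7}{4} - 74 = - \frac{289}{4} \approx -72.25$)
$\left(c - 114\right) \left(-146\right) = \left(- \frac{289}{4} - 114\right) \left(-146\right) = \left(- \frac{745}{4}\right) \left(-146\right) = \frac{54385}{2}$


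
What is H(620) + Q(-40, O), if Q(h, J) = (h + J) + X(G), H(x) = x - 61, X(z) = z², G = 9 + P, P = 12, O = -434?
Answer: 526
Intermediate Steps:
G = 21 (G = 9 + 12 = 21)
H(x) = -61 + x
Q(h, J) = 441 + J + h (Q(h, J) = (h + J) + 21² = (J + h) + 441 = 441 + J + h)
H(620) + Q(-40, O) = (-61 + 620) + (441 - 434 - 40) = 559 - 33 = 526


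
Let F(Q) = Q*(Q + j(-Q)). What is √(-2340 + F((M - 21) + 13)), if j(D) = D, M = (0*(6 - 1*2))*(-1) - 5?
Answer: 6*I*√65 ≈ 48.374*I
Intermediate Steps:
M = -5 (M = (0*(6 - 2))*(-1) - 5 = (0*4)*(-1) - 5 = 0*(-1) - 5 = 0 - 5 = -5)
F(Q) = 0 (F(Q) = Q*(Q - Q) = Q*0 = 0)
√(-2340 + F((M - 21) + 13)) = √(-2340 + 0) = √(-2340) = 6*I*√65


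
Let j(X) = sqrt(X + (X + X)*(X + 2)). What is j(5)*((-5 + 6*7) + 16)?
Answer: 265*sqrt(3) ≈ 458.99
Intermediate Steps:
j(X) = sqrt(X + 2*X*(2 + X)) (j(X) = sqrt(X + (2*X)*(2 + X)) = sqrt(X + 2*X*(2 + X)))
j(5)*((-5 + 6*7) + 16) = sqrt(5*(5 + 2*5))*((-5 + 6*7) + 16) = sqrt(5*(5 + 10))*((-5 + 42) + 16) = sqrt(5*15)*(37 + 16) = sqrt(75)*53 = (5*sqrt(3))*53 = 265*sqrt(3)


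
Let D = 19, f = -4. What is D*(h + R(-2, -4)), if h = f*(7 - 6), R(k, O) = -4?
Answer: -152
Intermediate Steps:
h = -4 (h = -4*(7 - 6) = -4*1 = -4)
D*(h + R(-2, -4)) = 19*(-4 - 4) = 19*(-8) = -152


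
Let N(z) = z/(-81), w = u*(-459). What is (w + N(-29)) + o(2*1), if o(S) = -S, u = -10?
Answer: 371657/81 ≈ 4588.4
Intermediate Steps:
w = 4590 (w = -10*(-459) = 4590)
N(z) = -z/81 (N(z) = z*(-1/81) = -z/81)
(w + N(-29)) + o(2*1) = (4590 - 1/81*(-29)) - 2 = (4590 + 29/81) - 1*2 = 371819/81 - 2 = 371657/81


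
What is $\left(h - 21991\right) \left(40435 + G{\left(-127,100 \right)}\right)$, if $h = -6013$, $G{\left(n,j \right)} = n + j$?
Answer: $-1131585632$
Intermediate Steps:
$G{\left(n,j \right)} = j + n$
$\left(h - 21991\right) \left(40435 + G{\left(-127,100 \right)}\right) = \left(-6013 - 21991\right) \left(40435 + \left(100 - 127\right)\right) = - 28004 \left(40435 - 27\right) = \left(-28004\right) 40408 = -1131585632$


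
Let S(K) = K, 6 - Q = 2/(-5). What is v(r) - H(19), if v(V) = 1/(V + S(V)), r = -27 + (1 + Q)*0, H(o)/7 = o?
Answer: -7183/54 ≈ -133.02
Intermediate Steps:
H(o) = 7*o
Q = 32/5 (Q = 6 - 2/(-5) = 6 - 2*(-1)/5 = 6 - 1*(-2/5) = 6 + 2/5 = 32/5 ≈ 6.4000)
r = -27 (r = -27 + (1 + 32/5)*0 = -27 + (37/5)*0 = -27 + 0 = -27)
v(V) = 1/(2*V) (v(V) = 1/(V + V) = 1/(2*V))
v(r) - H(19) = (1/2)/(-27) - 7*19 = (1/2)*(-1/27) - 1*133 = -1/54 - 133 = -7183/54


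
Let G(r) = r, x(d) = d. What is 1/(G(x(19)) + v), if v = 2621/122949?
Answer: 122949/2338652 ≈ 0.052573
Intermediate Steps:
v = 2621/122949 (v = 2621*(1/122949) = 2621/122949 ≈ 0.021318)
1/(G(x(19)) + v) = 1/(19 + 2621/122949) = 1/(2338652/122949) = 122949/2338652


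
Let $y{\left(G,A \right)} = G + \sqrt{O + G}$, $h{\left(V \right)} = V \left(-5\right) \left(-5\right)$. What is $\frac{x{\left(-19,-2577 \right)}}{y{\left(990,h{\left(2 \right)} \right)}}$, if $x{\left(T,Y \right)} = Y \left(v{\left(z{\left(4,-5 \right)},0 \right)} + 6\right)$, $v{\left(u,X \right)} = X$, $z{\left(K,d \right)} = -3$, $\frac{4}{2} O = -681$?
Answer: $- \frac{10204920}{652967} + \frac{5154 \sqrt{2598}}{652967} \approx -15.226$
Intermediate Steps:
$O = - \frac{681}{2}$ ($O = \frac{1}{2} \left(-681\right) = - \frac{681}{2} \approx -340.5$)
$h{\left(V \right)} = 25 V$ ($h{\left(V \right)} = - 5 V \left(-5\right) = 25 V$)
$y{\left(G,A \right)} = G + \sqrt{- \frac{681}{2} + G}$
$x{\left(T,Y \right)} = 6 Y$ ($x{\left(T,Y \right)} = Y \left(0 + 6\right) = Y 6 = 6 Y$)
$\frac{x{\left(-19,-2577 \right)}}{y{\left(990,h{\left(2 \right)} \right)}} = \frac{6 \left(-2577\right)}{990 + \frac{\sqrt{-1362 + 4 \cdot 990}}{2}} = - \frac{15462}{990 + \frac{\sqrt{-1362 + 3960}}{2}} = - \frac{15462}{990 + \frac{\sqrt{2598}}{2}}$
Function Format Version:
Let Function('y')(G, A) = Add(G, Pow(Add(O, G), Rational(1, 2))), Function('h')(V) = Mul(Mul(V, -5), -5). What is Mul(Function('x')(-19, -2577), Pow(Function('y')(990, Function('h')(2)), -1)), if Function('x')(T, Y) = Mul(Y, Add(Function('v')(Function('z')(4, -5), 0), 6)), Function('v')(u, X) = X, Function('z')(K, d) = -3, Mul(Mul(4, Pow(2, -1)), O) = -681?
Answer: Add(Rational(-10204920, 652967), Mul(Rational(5154, 652967), Pow(2598, Rational(1, 2)))) ≈ -15.226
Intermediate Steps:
O = Rational(-681, 2) (O = Mul(Rational(1, 2), -681) = Rational(-681, 2) ≈ -340.50)
Function('h')(V) = Mul(25, V) (Function('h')(V) = Mul(Mul(-5, V), -5) = Mul(25, V))
Function('y')(G, A) = Add(G, Pow(Add(Rational(-681, 2), G), Rational(1, 2)))
Function('x')(T, Y) = Mul(6, Y) (Function('x')(T, Y) = Mul(Y, Add(0, 6)) = Mul(Y, 6) = Mul(6, Y))
Mul(Function('x')(-19, -2577), Pow(Function('y')(990, Function('h')(2)), -1)) = Mul(Mul(6, -2577), Pow(Add(990, Mul(Rational(1, 2), Pow(Add(-1362, Mul(4, 990)), Rational(1, 2)))), -1)) = Mul(-15462, Pow(Add(990, Mul(Rational(1, 2), Pow(Add(-1362, 3960), Rational(1, 2)))), -1)) = Mul(-15462, Pow(Add(990, Mul(Rational(1, 2), Pow(2598, Rational(1, 2)))), -1))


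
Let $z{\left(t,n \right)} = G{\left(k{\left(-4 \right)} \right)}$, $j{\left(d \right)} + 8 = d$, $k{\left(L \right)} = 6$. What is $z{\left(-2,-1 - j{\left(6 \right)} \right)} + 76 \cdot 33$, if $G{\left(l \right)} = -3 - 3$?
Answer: $2502$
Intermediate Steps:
$j{\left(d \right)} = -8 + d$
$G{\left(l \right)} = -6$
$z{\left(t,n \right)} = -6$
$z{\left(-2,-1 - j{\left(6 \right)} \right)} + 76 \cdot 33 = -6 + 76 \cdot 33 = -6 + 2508 = 2502$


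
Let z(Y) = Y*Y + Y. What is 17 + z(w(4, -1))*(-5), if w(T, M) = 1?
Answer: 7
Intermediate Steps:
z(Y) = Y + Y² (z(Y) = Y² + Y = Y + Y²)
17 + z(w(4, -1))*(-5) = 17 + (1*(1 + 1))*(-5) = 17 + (1*2)*(-5) = 17 + 2*(-5) = 17 - 10 = 7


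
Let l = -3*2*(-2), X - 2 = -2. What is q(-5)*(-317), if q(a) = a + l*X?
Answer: 1585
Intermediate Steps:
X = 0 (X = 2 - 2 = 0)
l = 12 (l = -6*(-2) = 12)
q(a) = a (q(a) = a + 12*0 = a + 0 = a)
q(-5)*(-317) = -5*(-317) = 1585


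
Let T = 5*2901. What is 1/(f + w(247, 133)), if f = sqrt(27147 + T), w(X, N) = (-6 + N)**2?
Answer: 16129/260102989 - 6*sqrt(1157)/260102989 ≈ 6.1225e-5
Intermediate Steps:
T = 14505
f = 6*sqrt(1157) (f = sqrt(27147 + 14505) = sqrt(41652) = 6*sqrt(1157) ≈ 204.09)
1/(f + w(247, 133)) = 1/(6*sqrt(1157) + (-6 + 133)**2) = 1/(6*sqrt(1157) + 127**2) = 1/(6*sqrt(1157) + 16129) = 1/(16129 + 6*sqrt(1157))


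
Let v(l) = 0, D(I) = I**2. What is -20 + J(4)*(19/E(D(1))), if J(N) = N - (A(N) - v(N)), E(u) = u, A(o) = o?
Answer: -20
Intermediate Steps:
J(N) = 0 (J(N) = N - (N - 1*0) = N - (N + 0) = N - N = 0)
-20 + J(4)*(19/E(D(1))) = -20 + 0*(19/(1**2)) = -20 + 0*(19/1) = -20 + 0*(19*1) = -20 + 0*19 = -20 + 0 = -20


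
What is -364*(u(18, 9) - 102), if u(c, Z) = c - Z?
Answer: 33852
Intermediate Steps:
-364*(u(18, 9) - 102) = -364*((18 - 1*9) - 102) = -364*((18 - 9) - 102) = -364*(9 - 102) = -364*(-93) = 33852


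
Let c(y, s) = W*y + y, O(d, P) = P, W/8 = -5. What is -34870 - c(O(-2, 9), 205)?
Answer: -34519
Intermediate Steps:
W = -40 (W = 8*(-5) = -40)
c(y, s) = -39*y (c(y, s) = -40*y + y = -39*y)
-34870 - c(O(-2, 9), 205) = -34870 - (-39)*9 = -34870 - 1*(-351) = -34870 + 351 = -34519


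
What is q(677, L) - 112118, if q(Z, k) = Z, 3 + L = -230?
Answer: -111441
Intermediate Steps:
L = -233 (L = -3 - 230 = -233)
q(677, L) - 112118 = 677 - 112118 = -111441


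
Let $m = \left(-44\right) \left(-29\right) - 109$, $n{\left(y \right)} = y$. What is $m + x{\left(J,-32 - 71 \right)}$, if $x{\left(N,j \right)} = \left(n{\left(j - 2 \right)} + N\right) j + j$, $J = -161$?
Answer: $28462$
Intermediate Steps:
$m = 1167$ ($m = 1276 - 109 = 1167$)
$x{\left(N,j \right)} = j + j \left(-2 + N + j\right)$ ($x{\left(N,j \right)} = \left(\left(j - 2\right) + N\right) j + j = \left(\left(-2 + j\right) + N\right) j + j = \left(-2 + N + j\right) j + j = j \left(-2 + N + j\right) + j = j + j \left(-2 + N + j\right)$)
$m + x{\left(J,-32 - 71 \right)} = 1167 + \left(-32 - 71\right) \left(-1 - 161 - 103\right) = 1167 - 103 \left(-1 - 161 - 103\right) = 1167 - -27295 = 1167 + 27295 = 28462$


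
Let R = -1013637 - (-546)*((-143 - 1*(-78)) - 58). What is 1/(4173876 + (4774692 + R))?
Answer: 1/7867773 ≈ 1.2710e-7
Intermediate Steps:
R = -1080795 (R = -1013637 - (-546)*((-143 + 78) - 58) = -1013637 - (-546)*(-65 - 58) = -1013637 - (-546)*(-123) = -1013637 - 1*67158 = -1013637 - 67158 = -1080795)
1/(4173876 + (4774692 + R)) = 1/(4173876 + (4774692 - 1080795)) = 1/(4173876 + 3693897) = 1/7867773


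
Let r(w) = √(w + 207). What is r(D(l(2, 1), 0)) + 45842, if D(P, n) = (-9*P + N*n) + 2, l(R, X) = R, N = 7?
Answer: 45842 + √191 ≈ 45856.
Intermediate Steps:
D(P, n) = 2 - 9*P + 7*n (D(P, n) = (-9*P + 7*n) + 2 = 2 - 9*P + 7*n)
r(w) = √(207 + w)
r(D(l(2, 1), 0)) + 45842 = √(207 + (2 - 9*2 + 7*0)) + 45842 = √(207 + (2 - 18 + 0)) + 45842 = √(207 - 16) + 45842 = √191 + 45842 = 45842 + √191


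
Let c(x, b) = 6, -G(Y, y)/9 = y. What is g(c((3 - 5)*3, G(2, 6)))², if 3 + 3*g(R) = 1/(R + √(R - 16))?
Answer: (-199*I + 102*√10)/(18*(-13*I + 6*√10)) ≈ 0.91441 + 0.043837*I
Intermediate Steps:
G(Y, y) = -9*y
g(R) = -1 + 1/(3*(R + √(-16 + R))) (g(R) = -1 + 1/(3*(R + √(R - 16))) = -1 + 1/(3*(R + √(-16 + R))))
g(c((3 - 5)*3, G(2, 6)))² = ((⅓ - 1*6 - √(-16 + 6))/(6 + √(-16 + 6)))² = ((⅓ - 6 - √(-10))/(6 + √(-10)))² = ((⅓ - 6 - I*√10)/(6 + I*√10))² = ((-17/3 - I*√10)/(6 + I*√10))² = (-17/3 - I*√10)²/(6 + I*√10)²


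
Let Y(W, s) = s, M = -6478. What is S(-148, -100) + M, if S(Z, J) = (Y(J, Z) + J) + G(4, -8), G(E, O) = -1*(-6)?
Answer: -6720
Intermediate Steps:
G(E, O) = 6
S(Z, J) = 6 + J + Z (S(Z, J) = (Z + J) + 6 = (J + Z) + 6 = 6 + J + Z)
S(-148, -100) + M = (6 - 100 - 148) - 6478 = -242 - 6478 = -6720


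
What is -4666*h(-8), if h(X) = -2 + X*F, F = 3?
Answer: 121316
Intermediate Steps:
h(X) = -2 + 3*X (h(X) = -2 + X*3 = -2 + 3*X)
-4666*h(-8) = -4666*(-2 + 3*(-8)) = -4666*(-2 - 24) = -4666*(-26) = 121316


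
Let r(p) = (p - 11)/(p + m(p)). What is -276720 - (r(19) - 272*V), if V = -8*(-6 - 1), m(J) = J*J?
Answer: -24841362/95 ≈ -2.6149e+5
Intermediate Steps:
m(J) = J²
V = 56 (V = -8*(-7) = 56)
r(p) = (-11 + p)/(p + p²) (r(p) = (p - 11)/(p + p²) = (-11 + p)/(p + p²))
-276720 - (r(19) - 272*V) = -276720 - ((-11 + 19)/(19*(1 + 19)) - 272*56) = -276720 - ((1/19)*8/20 - 15232) = -276720 - ((1/19)*(1/20)*8 - 15232) = -276720 - (2/95 - 15232) = -276720 - 1*(-1447038/95) = -276720 + 1447038/95 = -24841362/95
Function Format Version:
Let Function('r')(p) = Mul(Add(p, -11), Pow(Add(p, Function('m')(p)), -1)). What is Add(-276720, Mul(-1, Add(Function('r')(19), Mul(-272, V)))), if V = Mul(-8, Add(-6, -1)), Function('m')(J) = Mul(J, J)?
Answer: Rational(-24841362, 95) ≈ -2.6149e+5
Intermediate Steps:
Function('m')(J) = Pow(J, 2)
V = 56 (V = Mul(-8, -7) = 56)
Function('r')(p) = Mul(Pow(Add(p, Pow(p, 2)), -1), Add(-11, p)) (Function('r')(p) = Mul(Add(p, -11), Pow(Add(p, Pow(p, 2)), -1)) = Mul(Add(-11, p), Pow(Add(p, Pow(p, 2)), -1)) = Mul(Pow(Add(p, Pow(p, 2)), -1), Add(-11, p)))
Add(-276720, Mul(-1, Add(Function('r')(19), Mul(-272, V)))) = Add(-276720, Mul(-1, Add(Mul(Pow(19, -1), Pow(Add(1, 19), -1), Add(-11, 19)), Mul(-272, 56)))) = Add(-276720, Mul(-1, Add(Mul(Rational(1, 19), Pow(20, -1), 8), -15232))) = Add(-276720, Mul(-1, Add(Mul(Rational(1, 19), Rational(1, 20), 8), -15232))) = Add(-276720, Mul(-1, Add(Rational(2, 95), -15232))) = Add(-276720, Mul(-1, Rational(-1447038, 95))) = Add(-276720, Rational(1447038, 95)) = Rational(-24841362, 95)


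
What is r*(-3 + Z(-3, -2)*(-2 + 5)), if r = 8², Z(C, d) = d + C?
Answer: -1152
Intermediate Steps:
Z(C, d) = C + d
r = 64
r*(-3 + Z(-3, -2)*(-2 + 5)) = 64*(-3 + (-3 - 2)*(-2 + 5)) = 64*(-3 - 5*3) = 64*(-3 - 15) = 64*(-18) = -1152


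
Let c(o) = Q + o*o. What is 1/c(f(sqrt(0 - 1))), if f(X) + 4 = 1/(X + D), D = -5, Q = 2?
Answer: 13232/259073 - 218*I/259073 ≈ 0.051074 - 0.00084146*I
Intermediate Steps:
f(X) = -4 + 1/(-5 + X) (f(X) = -4 + 1/(X - 5) = -4 + 1/(-5 + X))
c(o) = 2 + o**2 (c(o) = 2 + o*o = 2 + o**2)
1/c(f(sqrt(0 - 1))) = 1/(2 + ((21 - 4*sqrt(0 - 1))/(-5 + sqrt(0 - 1)))**2) = 1/(2 + ((21 - 4*I)/(-5 + sqrt(-1)))**2) = 1/(2 + ((21 - 4*I)/(-5 + I))**2) = 1/(2 + (((-5 - I)/26)*(21 - 4*I))**2) = 1/(2 + ((-5 - I)*(21 - 4*I)/26)**2) = 1/(2 + (-5 - I)**2*(21 - 4*I)**2/676)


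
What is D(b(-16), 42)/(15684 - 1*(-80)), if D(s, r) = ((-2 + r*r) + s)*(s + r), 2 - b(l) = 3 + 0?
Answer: 72201/15764 ≈ 4.5801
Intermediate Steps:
b(l) = -1 (b(l) = 2 - (3 + 0) = 2 - 1*3 = 2 - 3 = -1)
D(s, r) = (r + s)*(-2 + s + r**2) (D(s, r) = ((-2 + r**2) + s)*(r + s) = (-2 + s + r**2)*(r + s) = (r + s)*(-2 + s + r**2))
D(b(-16), 42)/(15684 - 1*(-80)) = (42**3 + (-1)**2 - 2*42 - 2*(-1) + 42*(-1) - 1*42**2)/(15684 - 1*(-80)) = (74088 + 1 - 84 + 2 - 42 - 1*1764)/(15684 + 80) = (74088 + 1 - 84 + 2 - 42 - 1764)/15764 = 72201*(1/15764) = 72201/15764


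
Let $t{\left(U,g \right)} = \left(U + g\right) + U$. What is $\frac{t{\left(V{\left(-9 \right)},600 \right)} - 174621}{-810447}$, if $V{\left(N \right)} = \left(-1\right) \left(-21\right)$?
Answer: $\frac{57993}{270149} \approx 0.21467$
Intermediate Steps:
$V{\left(N \right)} = 21$
$t{\left(U,g \right)} = g + 2 U$
$\frac{t{\left(V{\left(-9 \right)},600 \right)} - 174621}{-810447} = \frac{\left(600 + 2 \cdot 21\right) - 174621}{-810447} = \left(\left(600 + 42\right) - 174621\right) \left(- \frac{1}{810447}\right) = \left(642 - 174621\right) \left(- \frac{1}{810447}\right) = \left(-173979\right) \left(- \frac{1}{810447}\right) = \frac{57993}{270149}$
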